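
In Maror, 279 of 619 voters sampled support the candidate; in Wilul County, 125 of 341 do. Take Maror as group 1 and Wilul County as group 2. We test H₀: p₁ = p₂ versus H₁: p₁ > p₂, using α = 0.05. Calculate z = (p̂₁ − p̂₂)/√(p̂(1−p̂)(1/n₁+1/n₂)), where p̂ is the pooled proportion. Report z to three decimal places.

z = 2.528

p̂₁ = 279/619 = 0.45073, p̂₂ = 125/341 = 0.36657.
Pooled p̂ = (279+125)/(619+341) = 404/960 = 0.42083.
SE = √(0.243733 × 0.00454806) = 0.03329.
z = (0.45073 − 0.36657)/0.03329 = 0.08416/0.03329 = 2.528.
p-value = P(Z > 2.528) ≈ 0.0057, so at α = 0.05 we reject H₀.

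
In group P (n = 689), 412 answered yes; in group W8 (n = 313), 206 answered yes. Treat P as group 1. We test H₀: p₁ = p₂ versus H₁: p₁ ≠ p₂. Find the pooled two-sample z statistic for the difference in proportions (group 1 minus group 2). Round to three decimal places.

z = -1.816

p̂₁ = 412/689 ≈ 0.59797, p̂₂ = 206/313 ≈ 0.65815.
Pooled p̂ = (412+206)/(689+313) = 618/1002 = 0.61677.
SE = √(0.236366 × 0.00464627) = 0.03314.
z = (0.59797 − 0.65815)/0.03314 = -0.06018/0.03314 = -1.816.
Two-sided p-value ≈ 2·Φ(−1.816) = 0.0694.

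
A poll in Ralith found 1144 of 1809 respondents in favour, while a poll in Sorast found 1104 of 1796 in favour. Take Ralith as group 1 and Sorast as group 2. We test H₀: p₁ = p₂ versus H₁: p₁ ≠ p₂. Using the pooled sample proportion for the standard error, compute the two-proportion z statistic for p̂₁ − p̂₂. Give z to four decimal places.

z = 1.0964

p̂₁ = 1144/1809 ≈ 0.6323936, p̂₂ = 1104/1796 ≈ 0.6146993.
Pooled p̂ = (1144+1104)/(1809+1796) = 2248/3605 = 0.6235784.
SE = √(p̂(1−p̂)(1/n₁+1/n₂)) = √(0.6235784·0.3764216·0.00110958) = √(0.000260451) = 0.0161385.
z = (0.6323936 − 0.6146993)/0.0161385 = 0.0176943/0.0161385 = 1.0964.
p-value = 2·P(Z > 1.096) ≈ 0.2729.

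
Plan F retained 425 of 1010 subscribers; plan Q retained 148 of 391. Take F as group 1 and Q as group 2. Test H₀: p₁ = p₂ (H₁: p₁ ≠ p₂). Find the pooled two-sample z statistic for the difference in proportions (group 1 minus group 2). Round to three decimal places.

p̂₁ = 425/1010 = 0.42079, p̂₂ = 148/391 = 0.37852.
Pooled p̂ = (425+148)/(1010+391) = 573/1401 = 0.40899.
SE = √(p̂(1−p̂)(1/n₁+1/n₂)) = √(0.40899·0.59101·0.00354764) = √(0.000857529) = 0.02928.
z = (0.42079 − 0.37852)/0.02928 = 0.04227/0.02928 = 1.444.
Two-sided p-value ≈ 2·Φ(−1.444) = 0.1488.

z = 1.444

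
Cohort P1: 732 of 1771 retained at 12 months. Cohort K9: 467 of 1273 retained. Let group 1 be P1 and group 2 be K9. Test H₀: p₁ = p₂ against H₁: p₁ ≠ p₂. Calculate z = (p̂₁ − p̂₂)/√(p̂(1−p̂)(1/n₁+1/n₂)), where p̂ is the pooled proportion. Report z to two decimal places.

z = 2.59

p̂₁ = 732/1771 = 0.41333, p̂₂ = 467/1273 = 0.36685.
Pooled p̂ = (732+467)/(1771+1273) = 1199/3044 = 0.39389.
SE = √(0.238741 × 0.0013502) = 0.01795.
z = (0.41333 − 0.36685)/0.01795 = 0.04648/0.01795 = 2.59.
p-value = 2·P(Z > 2.589) ≈ 0.0096.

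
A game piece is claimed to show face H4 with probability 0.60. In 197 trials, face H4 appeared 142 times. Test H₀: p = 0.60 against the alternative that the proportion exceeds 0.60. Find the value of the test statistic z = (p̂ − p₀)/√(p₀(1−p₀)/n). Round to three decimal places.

z = 3.461

p̂ = 142/197 ≈ 0.720812.
SE = √(p₀(1−p₀)/n) = √(0.24/197) = 0.034904.
z = (0.720812 − 0.6)/0.034904 = 0.120812/0.034904 = 3.461.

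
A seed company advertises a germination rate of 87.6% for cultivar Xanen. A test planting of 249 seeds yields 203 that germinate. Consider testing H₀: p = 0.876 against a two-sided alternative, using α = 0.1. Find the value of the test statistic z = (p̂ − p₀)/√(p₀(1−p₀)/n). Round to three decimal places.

z = -2.908

p̂ = 203/249 ≈ 0.81526.
Standard error under H₀: √(0.876×0.124/249) = 0.02089.
z = (0.81526 − 0.876)/0.02089 = -0.06074/0.02089 = -2.908.
p-value = 2·P(Z > 2.908) ≈ 0.0036; since p < α = 0.1, reject H₀.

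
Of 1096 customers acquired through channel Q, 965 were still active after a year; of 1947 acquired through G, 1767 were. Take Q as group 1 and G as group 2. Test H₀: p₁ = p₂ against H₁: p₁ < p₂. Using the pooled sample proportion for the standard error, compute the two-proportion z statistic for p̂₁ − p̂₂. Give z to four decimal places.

p̂₁ = 965/1096 = 0.880474, p̂₂ = 1767/1947 = 0.907550.
Pooled p̂ = (965+1767)/(1096+1947) = 2732/3043 = 0.897798.
SE = √(p̂(1−p̂)(1/n₁+1/n₂)) = √(0.897798·0.102202·0.00142602) = √(0.000130847) = 0.011439.
z = (0.880474 − 0.907550)/0.011439 = -0.027076/0.011439 = -2.3670.
p-value = P(Z < -2.367) ≈ 0.0090.

z = -2.3670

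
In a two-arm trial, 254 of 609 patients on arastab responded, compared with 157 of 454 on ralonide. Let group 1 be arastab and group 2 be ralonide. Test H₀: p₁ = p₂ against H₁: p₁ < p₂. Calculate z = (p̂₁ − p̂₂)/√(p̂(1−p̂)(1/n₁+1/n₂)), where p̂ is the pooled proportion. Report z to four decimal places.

z = 2.3600

p̂₁ = 254/609 = 0.4170772, p̂₂ = 157/454 = 0.3458150.
Pooled p̂ = (254+157)/(609+454) = 411/1063 = 0.3866416.
SE = √(p̂(1−p̂)(1/n₁+1/n₂)) = √(0.3866416·0.6133584·0.00384468) = √(0.000911765) = 0.0301954.
z = (0.4170772 − 0.3458150)/0.0301954 = 0.0712622/0.0301954 = 2.3600.
p-value = P(Z < 2.360) ≈ 0.9909.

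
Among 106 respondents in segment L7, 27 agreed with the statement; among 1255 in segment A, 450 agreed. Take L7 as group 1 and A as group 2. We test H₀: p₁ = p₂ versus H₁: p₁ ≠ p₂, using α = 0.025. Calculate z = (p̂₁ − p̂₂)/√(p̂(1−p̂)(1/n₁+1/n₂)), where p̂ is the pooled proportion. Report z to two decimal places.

z = -2.15

p̂₁ = 27/106 ≈ 0.2547, p̂₂ = 450/1255 ≈ 0.3586.
Pooled p̂ = (27+450)/(106+1255) = 477/1361 = 0.3505.
SE = √(p̂(1−p̂)(1/n₁+1/n₂)) = √(0.3505·0.6495·0.0102308) = √(0.00232896) = 0.0483.
z = (0.2547 − 0.3586)/0.0483 = -0.1039/0.0483 = -2.15.
Two-sided p-value ≈ 2·Φ(−2.152) = 0.0314. With α = 0.025, fail to reject H₀.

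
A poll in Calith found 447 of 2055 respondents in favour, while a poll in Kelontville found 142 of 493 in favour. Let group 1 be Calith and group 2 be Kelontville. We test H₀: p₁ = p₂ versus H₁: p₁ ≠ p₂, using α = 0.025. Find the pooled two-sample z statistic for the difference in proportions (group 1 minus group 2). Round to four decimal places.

p̂₁ = 447/2055 = 0.217518, p̂₂ = 142/493 = 0.288032.
Pooled p̂ = (447+142)/(2055+493) = 589/2548 = 0.231162.
SE = √(0.177726 × 0.00251502) = 0.021142.
z = (0.217518 − 0.288032)/0.021142 = -0.070514/0.021142 = -3.3353.
Two-sided p-value ≈ 2·Φ(−3.335) = 0.0009. With α = 0.025, reject H₀.

z = -3.3353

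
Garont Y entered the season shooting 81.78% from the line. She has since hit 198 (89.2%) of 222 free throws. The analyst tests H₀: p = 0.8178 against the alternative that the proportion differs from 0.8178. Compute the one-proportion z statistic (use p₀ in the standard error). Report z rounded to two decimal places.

z = 2.86

p̂ = 198/222 ≈ 0.8919.
SE = √(p₀(1−p₀)/n) = √(0.149/222) = 0.0259.
z = (0.8919 − 0.8178)/0.0259 = 0.0741/0.0259 = 2.86.
Two-sided p-value ≈ 2·Φ(−2.860) = 0.0042.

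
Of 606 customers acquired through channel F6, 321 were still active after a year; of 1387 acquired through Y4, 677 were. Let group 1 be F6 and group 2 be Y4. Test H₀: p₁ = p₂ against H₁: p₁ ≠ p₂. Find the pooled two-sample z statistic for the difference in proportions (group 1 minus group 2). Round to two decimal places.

p̂₁ = 321/606 = 0.5297, p̂₂ = 677/1387 = 0.4881.
Pooled p̂ = (321+677)/(606+1387) = 998/1993 = 0.5008.
SE = √(p̂(1−p̂)(1/n₁+1/n₂)) = √(0.5008·0.4992·0.00237115) = √(0.000592785) = 0.0243.
z = (0.5297 − 0.4881)/0.0243 = 0.0416/0.0243 = 1.71.
p-value = 2·P(Z > 1.709) ≈ 0.0875.

z = 1.71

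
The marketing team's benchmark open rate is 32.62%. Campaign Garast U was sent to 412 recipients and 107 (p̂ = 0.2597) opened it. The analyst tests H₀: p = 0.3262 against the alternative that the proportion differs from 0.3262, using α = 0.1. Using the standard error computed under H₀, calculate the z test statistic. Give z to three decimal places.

p̂ = 107/412 = 0.259709.
SE = √(p₀(1−p₀)/n) = √(0.21979/412) = 0.023097.
z = (0.259709 − 0.3262)/0.023097 = -0.066491/0.023097 = -2.879.
Two-sided p-value ≈ 2·Φ(−2.879) = 0.0040; since p < α = 0.1, reject H₀.

z = -2.879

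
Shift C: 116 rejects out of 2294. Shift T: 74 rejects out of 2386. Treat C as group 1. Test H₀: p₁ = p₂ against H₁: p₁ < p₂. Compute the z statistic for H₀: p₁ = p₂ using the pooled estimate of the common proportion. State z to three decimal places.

p̂₁ = 116/2294 ≈ 0.050567, p̂₂ = 74/2386 ≈ 0.031014.
Pooled p̂ = (116+74)/(2294+2386) = 190/4680 = 0.040598.
SE = √(0.0389501 × 0.000855031) = 0.005771.
z = (0.050567 − 0.031014)/0.005771 = 0.019553/0.005771 = 3.388.
p-value = P(Z < 3.388) ≈ 0.9996.

z = 3.388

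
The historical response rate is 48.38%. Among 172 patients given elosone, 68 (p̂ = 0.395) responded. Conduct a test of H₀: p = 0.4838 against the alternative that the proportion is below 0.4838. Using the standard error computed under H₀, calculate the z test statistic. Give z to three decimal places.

p̂ = 68/172 = 0.395349.
SE = √(p₀(1−p₀)/n) = √(0.24974/172) = 0.038105.
z = (0.395349 − 0.4838)/0.038105 = -0.088451/0.038105 = -2.321.
p-value = P(Z < -2.321) ≈ 0.0101.

z = -2.321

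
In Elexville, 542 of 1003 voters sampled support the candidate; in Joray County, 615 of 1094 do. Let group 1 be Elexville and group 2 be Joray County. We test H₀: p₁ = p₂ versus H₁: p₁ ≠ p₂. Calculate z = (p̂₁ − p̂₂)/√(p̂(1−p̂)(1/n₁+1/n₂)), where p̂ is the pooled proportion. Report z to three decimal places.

p̂₁ = 542/1003 ≈ 0.54038, p̂₂ = 615/1094 ≈ 0.56216.
Pooled p̂ = (542+615)/(1003+1094) = 1157/2097 = 0.55174.
SE = √(p̂(1−p̂)(1/n₁+1/n₂)) = √(0.55174·0.44826·0.00191109) = √(0.000472655) = 0.02174.
z = (0.54038 − 0.56216)/0.02174 = -0.02178/0.02174 = -1.002.
Two-sided p-value ≈ 2·Φ(−1.002) = 0.3165.

z = -1.002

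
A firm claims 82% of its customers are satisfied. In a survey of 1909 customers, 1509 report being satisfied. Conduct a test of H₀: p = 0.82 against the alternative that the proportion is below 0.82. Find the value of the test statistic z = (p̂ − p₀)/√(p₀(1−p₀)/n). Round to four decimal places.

z = -3.3588

p̂ = 1509/1909 = 0.790466.
Standard error under H₀: √(0.82×0.18/1909) = 0.008793.
z = (0.790466 − 0.82)/0.008793 = -0.029534/0.008793 = -3.3588.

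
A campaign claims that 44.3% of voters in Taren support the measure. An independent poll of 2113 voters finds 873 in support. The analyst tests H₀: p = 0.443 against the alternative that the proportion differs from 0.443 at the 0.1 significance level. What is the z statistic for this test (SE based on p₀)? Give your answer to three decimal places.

z = -2.762

p̂ = 873/2113 = 0.413157.
Under H₀, SE = √(0.443·0.557/2113) = √(0.000116778) = 0.010806.
z = (0.413157 − 0.443)/0.010806 = -0.029843/0.010806 = -2.762.
p-value = 2·P(Z > 2.762) ≈ 0.0058. With α = 0.1, reject H₀.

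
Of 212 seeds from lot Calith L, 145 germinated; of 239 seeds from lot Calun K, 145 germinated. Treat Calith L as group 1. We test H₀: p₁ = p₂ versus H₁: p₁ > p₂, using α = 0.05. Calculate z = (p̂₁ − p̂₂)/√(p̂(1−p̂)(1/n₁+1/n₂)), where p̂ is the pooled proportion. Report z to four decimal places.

z = 1.7094

p̂₁ = 145/212 ≈ 0.683962, p̂₂ = 145/239 ≈ 0.606695.
Pooled p̂ = (145+145)/(212+239) = 290/451 = 0.643016.
SE = √(p̂(1−p̂)(1/n₁+1/n₂)) = √(0.643016·0.356984·0.00890108) = √(0.00204321) = 0.045202.
z = (0.683962 − 0.606695)/0.045202 = 0.077267/0.045202 = 1.7094.
p-value = P(Z > 1.709) ≈ 0.0437. With α = 0.05, reject H₀.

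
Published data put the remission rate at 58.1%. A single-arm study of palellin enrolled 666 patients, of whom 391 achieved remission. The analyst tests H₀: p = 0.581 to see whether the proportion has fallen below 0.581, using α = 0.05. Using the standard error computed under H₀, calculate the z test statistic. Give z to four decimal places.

p̂ = 391/666 = 0.587087.
Standard error under H₀: √(0.581×0.419/666) = 0.019119.
z = (0.587087 − 0.581)/0.019119 = 0.006087/0.019119 = 0.3184.
p-value = P(Z < 0.318) ≈ 0.6249. With α = 0.05, fail to reject H₀.

z = 0.3184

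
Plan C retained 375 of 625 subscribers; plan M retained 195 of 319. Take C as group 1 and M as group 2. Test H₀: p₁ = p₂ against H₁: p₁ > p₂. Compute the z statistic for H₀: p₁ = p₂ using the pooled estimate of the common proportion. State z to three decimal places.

p̂₁ = 375/625 = 0.60000, p̂₂ = 195/319 = 0.61129.
Pooled p̂ = (375+195)/(625+319) = 570/944 = 0.60381.
SE = √(0.239223 × 0.0047348) = 0.03366.
z = (0.60000 − 0.61129)/0.03366 = -0.01129/0.03366 = -0.335.
p-value = P(Z > -0.335) ≈ 0.6313.

z = -0.335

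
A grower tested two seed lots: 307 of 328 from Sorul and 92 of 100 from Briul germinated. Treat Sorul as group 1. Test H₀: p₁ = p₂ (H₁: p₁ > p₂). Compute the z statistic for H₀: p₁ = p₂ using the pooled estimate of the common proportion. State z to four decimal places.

p̂₁ = 307/328 ≈ 0.935976, p̂₂ = 92/100 ≈ 0.920000.
Pooled p̂ = (307+92)/(328+100) = 399/428 = 0.932243.
SE = √(0.063166 × 0.0130488) = 0.028710.
z = (0.935976 − 0.920000)/0.028710 = 0.015976/0.028710 = 0.5565.
p-value = P(Z > 0.556) ≈ 0.2889.

z = 0.5565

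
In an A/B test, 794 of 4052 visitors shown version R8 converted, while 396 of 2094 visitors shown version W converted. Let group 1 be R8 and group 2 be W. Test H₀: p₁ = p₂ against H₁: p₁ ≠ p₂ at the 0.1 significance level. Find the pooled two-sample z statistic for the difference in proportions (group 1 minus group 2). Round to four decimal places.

p̂₁ = 794/4052 ≈ 0.195953, p̂₂ = 396/2094 ≈ 0.189112.
Pooled p̂ = (794+396)/(4052+2094) = 1190/6146 = 0.193622.
SE = √(p̂(1−p̂)(1/n₁+1/n₂)) = √(0.193622·0.806378·0.000724347) = √(0.000113094) = 0.010635.
z = (0.195953 − 0.189112)/0.010635 = 0.006841/0.010635 = 0.6433.
Two-sided p-value ≈ 2·Φ(−0.643) = 0.5201; since p > α = 0.1, fail to reject H₀.

z = 0.6433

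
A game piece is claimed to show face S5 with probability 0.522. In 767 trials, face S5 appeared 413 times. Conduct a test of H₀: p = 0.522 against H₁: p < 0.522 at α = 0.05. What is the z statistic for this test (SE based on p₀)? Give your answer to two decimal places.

p̂ = 413/767 ≈ 0.53846.
Standard error under H₀: √(0.522×0.478/767) = 0.01804.
z = (0.53846 − 0.522)/0.01804 = 0.01646/0.01804 = 0.91.
p-value = P(Z < 0.913) ≈ 0.8193, so at α = 0.05 we fail to reject H₀.

z = 0.91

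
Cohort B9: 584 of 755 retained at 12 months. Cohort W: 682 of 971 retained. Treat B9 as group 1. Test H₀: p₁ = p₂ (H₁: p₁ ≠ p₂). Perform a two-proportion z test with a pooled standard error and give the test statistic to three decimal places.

z = 3.316

p̂₁ = 584/755 = 0.773510, p̂₂ = 682/971 = 0.702369.
Pooled p̂ = (584+682)/(755+971) = 1266/1726 = 0.733488.
SE = √(0.195483 × 0.00235437) = 0.021453.
z = (0.773510 − 0.702369)/0.021453 = 0.071141/0.021453 = 3.316.
p-value = 2·P(Z > 3.316) ≈ 0.0009.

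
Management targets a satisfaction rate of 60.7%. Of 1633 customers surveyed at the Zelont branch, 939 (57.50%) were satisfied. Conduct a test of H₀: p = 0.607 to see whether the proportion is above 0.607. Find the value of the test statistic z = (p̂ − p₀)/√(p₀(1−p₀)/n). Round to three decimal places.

p̂ = 939/1633 ≈ 0.575015.
Under H₀, SE = √(0.607·0.393/1633) = √(0.000146081) = 0.012086.
z = (0.575015 − 0.607)/0.012086 = -0.031985/0.012086 = -2.646.
p-value = P(Z > -2.646) ≈ 0.9959.

z = -2.646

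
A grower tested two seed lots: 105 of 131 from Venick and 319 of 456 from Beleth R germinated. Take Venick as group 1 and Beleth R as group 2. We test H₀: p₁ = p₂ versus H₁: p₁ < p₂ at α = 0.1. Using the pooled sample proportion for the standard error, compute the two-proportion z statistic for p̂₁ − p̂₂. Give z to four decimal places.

p̂₁ = 105/131 = 0.801527, p̂₂ = 319/456 = 0.699561.
Pooled p̂ = (105+319)/(131+456) = 424/587 = 0.722317.
SE = √(p̂(1−p̂)(1/n₁+1/n₂)) = √(0.722317·0.277683·0.00982657) = √(0.00197097) = 0.044396.
z = (0.801527 − 0.699561)/0.044396 = 0.101966/0.044396 = 2.2967.
p-value = P(Z < 2.297) ≈ 0.9892; since p > α = 0.1, fail to reject H₀.

z = 2.2967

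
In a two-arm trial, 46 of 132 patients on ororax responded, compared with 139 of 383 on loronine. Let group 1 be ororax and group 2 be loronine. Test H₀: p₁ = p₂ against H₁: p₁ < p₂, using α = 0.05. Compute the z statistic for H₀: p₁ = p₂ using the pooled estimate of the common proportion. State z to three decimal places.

p̂₁ = 46/132 ≈ 0.34848, p̂₂ = 139/383 ≈ 0.36292.
Pooled p̂ = (46+139)/(132+383) = 185/515 = 0.35922.
SE = √(p̂(1−p̂)(1/n₁+1/n₂)) = √(0.35922·0.64078·0.0101867) = √(0.0023448) = 0.04842.
z = (0.34848 − 0.36292)/0.04842 = -0.01444/0.04842 = -0.298.
p-value = P(Z < -0.298) ≈ 0.3828. With α = 0.05, fail to reject H₀.

z = -0.298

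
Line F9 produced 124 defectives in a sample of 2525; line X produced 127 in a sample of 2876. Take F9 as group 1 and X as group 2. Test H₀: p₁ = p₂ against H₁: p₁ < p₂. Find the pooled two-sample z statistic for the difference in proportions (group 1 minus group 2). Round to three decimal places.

z = 0.862

p̂₁ = 124/2525 ≈ 0.04911, p̂₂ = 127/2876 ≈ 0.04416.
Pooled p̂ = (124+127)/(2525+2876) = 251/5401 = 0.04647.
SE = √(0.0443131 × 0.000743745) = 0.00574.
z = (0.04911 − 0.04416)/0.00574 = 0.00495/0.00574 = 0.862.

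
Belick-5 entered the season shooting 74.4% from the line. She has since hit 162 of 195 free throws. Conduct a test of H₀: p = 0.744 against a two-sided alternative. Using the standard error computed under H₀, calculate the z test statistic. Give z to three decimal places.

z = 2.776

p̂ = 162/195 = 0.830769.
Standard error under H₀: √(0.744×0.256/195) = 0.031253.
z = (0.830769 − 0.744)/0.031253 = 0.086769/0.031253 = 2.776.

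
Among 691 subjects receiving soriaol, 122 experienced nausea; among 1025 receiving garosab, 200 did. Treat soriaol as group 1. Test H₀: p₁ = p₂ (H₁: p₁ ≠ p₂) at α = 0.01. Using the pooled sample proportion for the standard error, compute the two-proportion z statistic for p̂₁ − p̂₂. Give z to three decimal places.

z = -0.966

p̂₁ = 122/691 ≈ 0.17656, p̂₂ = 200/1025 ≈ 0.19512.
Pooled p̂ = (122+200)/(691+1025) = 322/1716 = 0.18765.
SE = √(0.152435 × 0.00242279) = 0.01922.
z = (0.17656 − 0.19512)/0.01922 = -0.01856/0.01922 = -0.966.
Two-sided p-value ≈ 2·Φ(−0.966) = 0.3340, so at α = 0.01 we fail to reject H₀.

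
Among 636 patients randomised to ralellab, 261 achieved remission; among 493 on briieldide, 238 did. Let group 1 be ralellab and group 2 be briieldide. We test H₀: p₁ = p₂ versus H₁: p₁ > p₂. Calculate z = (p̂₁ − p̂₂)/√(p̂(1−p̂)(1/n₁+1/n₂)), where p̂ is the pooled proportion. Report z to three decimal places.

z = -2.429

p̂₁ = 261/636 ≈ 0.41038, p̂₂ = 238/493 ≈ 0.48276.
Pooled p̂ = (261+238)/(636+493) = 499/1129 = 0.44198.
SE = √(p̂(1−p̂)(1/n₁+1/n₂)) = √(0.44198·0.55802·0.00360072) = √(0.000888062) = 0.02980.
z = (0.41038 − 0.48276)/0.02980 = -0.07238/0.02980 = -2.429.
p-value = P(Z > -2.429) ≈ 0.9924.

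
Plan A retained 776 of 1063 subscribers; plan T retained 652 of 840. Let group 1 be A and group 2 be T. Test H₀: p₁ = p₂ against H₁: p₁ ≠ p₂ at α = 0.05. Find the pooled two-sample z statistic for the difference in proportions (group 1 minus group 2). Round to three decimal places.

p̂₁ = 776/1063 ≈ 0.73001, p̂₂ = 652/840 ≈ 0.77619.
Pooled p̂ = (776+652)/(1063+840) = 1428/1903 = 0.75039.
SE = √(p̂(1−p̂)(1/n₁+1/n₂)) = √(0.75039·0.24961·0.00213121) = √(0.000399182) = 0.01998.
z = (0.73001 − 0.77619)/0.01998 = -0.04618/0.01998 = -2.311.
Two-sided p-value ≈ 2·Φ(−2.311) = 0.0208. With α = 0.05, reject H₀.

z = -2.311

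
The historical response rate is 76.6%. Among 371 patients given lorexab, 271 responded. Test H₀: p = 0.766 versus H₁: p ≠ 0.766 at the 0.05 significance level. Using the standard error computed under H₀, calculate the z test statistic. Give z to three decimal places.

p̂ = 271/371 = 0.73046.
SE = √(p₀(1−p₀)/n) = √(0.17924/371) = 0.02198.
z = (0.73046 − 0.766)/0.02198 = -0.03554/0.02198 = -1.617.
p-value = 2·P(Z > 1.617) ≈ 0.1059. With α = 0.05, fail to reject H₀.

z = -1.617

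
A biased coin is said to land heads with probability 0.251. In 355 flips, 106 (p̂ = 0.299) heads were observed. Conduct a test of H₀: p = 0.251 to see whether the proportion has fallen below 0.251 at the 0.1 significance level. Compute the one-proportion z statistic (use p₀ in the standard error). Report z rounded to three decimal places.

z = 2.068

p̂ = 106/355 = 0.29859.
Standard error under H₀: √(0.251×0.749/355) = 0.02301.
z = (0.29859 − 0.251)/0.02301 = 0.04759/0.02301 = 2.068.
p-value = P(Z < 2.068) ≈ 0.9807. With α = 0.1, fail to reject H₀.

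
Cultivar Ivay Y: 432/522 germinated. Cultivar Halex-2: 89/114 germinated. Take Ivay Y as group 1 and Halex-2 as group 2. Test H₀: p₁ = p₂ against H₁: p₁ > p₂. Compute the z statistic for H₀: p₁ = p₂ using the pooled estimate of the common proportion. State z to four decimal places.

z = 1.1784

p̂₁ = 432/522 = 0.8275862, p̂₂ = 89/114 = 0.7807018.
Pooled p̂ = (432+89)/(522+114) = 521/636 = 0.8191824.
SE = √(0.148123 × 0.0106876) = 0.0397879.
z = (0.8275862 − 0.7807018)/0.0397879 = 0.0468844/0.0397879 = 1.1784.
p-value = P(Z > 1.178) ≈ 0.1193.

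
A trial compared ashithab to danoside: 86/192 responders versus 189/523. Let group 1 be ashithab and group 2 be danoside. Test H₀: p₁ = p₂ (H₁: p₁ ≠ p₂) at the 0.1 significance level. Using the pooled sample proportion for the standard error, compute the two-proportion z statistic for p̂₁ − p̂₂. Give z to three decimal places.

z = 2.108

p̂₁ = 86/192 = 0.44792, p̂₂ = 189/523 = 0.36138.
Pooled p̂ = (86+189)/(192+523) = 275/715 = 0.38462.
SE = √(p̂(1−p̂)(1/n₁+1/n₂)) = √(0.38462·0.61538·0.00712038) = √(0.0016853) = 0.04105.
z = (0.44792 − 0.36138)/0.04105 = 0.08654/0.04105 = 2.108.
Two-sided p-value ≈ 2·Φ(−2.108) = 0.0350. With α = 0.1, reject H₀.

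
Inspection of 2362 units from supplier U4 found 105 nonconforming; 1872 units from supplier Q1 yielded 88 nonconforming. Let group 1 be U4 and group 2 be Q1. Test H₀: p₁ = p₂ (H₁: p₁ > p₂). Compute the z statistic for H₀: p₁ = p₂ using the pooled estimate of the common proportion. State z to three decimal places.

z = -0.396

p̂₁ = 105/2362 ≈ 0.044454, p̂₂ = 88/1872 ≈ 0.047009.
Pooled p̂ = (105+88)/(2362+1872) = 193/4234 = 0.045583.
SE = √(p̂(1−p̂)(1/n₁+1/n₂)) = √(0.045583·0.954417·0.000957558) = √(4.16591e-05) = 0.006454.
z = (0.044454 − 0.047009)/0.006454 = -0.002555/0.006454 = -0.396.
p-value = P(Z > -0.396) ≈ 0.6539.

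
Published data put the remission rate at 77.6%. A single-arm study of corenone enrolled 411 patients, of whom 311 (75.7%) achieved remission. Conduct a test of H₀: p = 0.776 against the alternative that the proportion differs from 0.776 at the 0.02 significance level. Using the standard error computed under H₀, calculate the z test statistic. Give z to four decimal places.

z = -0.9389

p̂ = 311/411 ≈ 0.756691.
Standard error under H₀: √(0.776×0.224/411) = 0.020565.
z = (0.756691 − 0.776)/0.020565 = -0.019309/0.020565 = -0.9389.
Two-sided p-value ≈ 2·Φ(−0.939) = 0.3478, so at α = 0.02 we fail to reject H₀.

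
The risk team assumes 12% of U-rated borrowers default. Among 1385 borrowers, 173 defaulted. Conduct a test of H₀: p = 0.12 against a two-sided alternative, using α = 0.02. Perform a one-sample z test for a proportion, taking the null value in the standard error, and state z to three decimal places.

z = 0.562

p̂ = 173/1385 = 0.12491.
SE = √(p₀(1−p₀)/n) = √(0.1056/1385) = 0.00873.
z = (0.12491 − 0.12)/0.00873 = 0.00491/0.00873 = 0.562.
Two-sided p-value ≈ 2·Φ(−0.562) = 0.5739, so at α = 0.02 we fail to reject H₀.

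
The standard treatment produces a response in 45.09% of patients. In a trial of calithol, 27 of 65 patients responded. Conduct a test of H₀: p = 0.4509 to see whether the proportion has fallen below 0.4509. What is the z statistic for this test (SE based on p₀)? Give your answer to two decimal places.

p̂ = 27/65 ≈ 0.4154.
Standard error under H₀: √(0.4509×0.5491/65) = 0.0617.
z = (0.4154 − 0.4509)/0.0617 = -0.0355/0.0617 = -0.58.

z = -0.58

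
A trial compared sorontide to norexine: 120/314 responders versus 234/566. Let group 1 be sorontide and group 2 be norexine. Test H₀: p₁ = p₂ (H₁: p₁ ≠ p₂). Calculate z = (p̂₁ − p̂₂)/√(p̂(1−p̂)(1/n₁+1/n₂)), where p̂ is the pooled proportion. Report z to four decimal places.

z = -0.9060

p̂₁ = 120/314 ≈ 0.382166, p̂₂ = 234/566 ≈ 0.413428.
Pooled p̂ = (120+234)/(314+566) = 354/880 = 0.402273.
SE = √(0.240449 × 0.0049515) = 0.034505.
z = (0.382166 − 0.413428)/0.034505 = -0.031262/0.034505 = -0.9060.
Two-sided p-value ≈ 2·Φ(−0.906) = 0.3649.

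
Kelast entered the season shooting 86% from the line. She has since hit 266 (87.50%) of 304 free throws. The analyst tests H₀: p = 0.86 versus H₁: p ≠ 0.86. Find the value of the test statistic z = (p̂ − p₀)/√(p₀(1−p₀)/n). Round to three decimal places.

z = 0.754

p̂ = 266/304 ≈ 0.87500.
Standard error under H₀: √(0.86×0.14/304) = 0.01990.
z = (0.87500 − 0.86)/0.01990 = 0.01500/0.01990 = 0.754.
Two-sided p-value ≈ 2·Φ(−0.754) = 0.4510.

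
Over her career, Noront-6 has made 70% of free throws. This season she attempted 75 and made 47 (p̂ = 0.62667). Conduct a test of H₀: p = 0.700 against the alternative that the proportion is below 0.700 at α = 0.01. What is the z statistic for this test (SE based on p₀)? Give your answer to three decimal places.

z = -1.386

p̂ = 47/75 ≈ 0.62667.
Under H₀, SE = √(0.7·0.3/75) = √(0.0028) = 0.05292.
z = (0.62667 − 0.7)/0.05292 = -0.07333/0.05292 = -1.386.
p-value = P(Z < -1.386) ≈ 0.0829, so at α = 0.01 we fail to reject H₀.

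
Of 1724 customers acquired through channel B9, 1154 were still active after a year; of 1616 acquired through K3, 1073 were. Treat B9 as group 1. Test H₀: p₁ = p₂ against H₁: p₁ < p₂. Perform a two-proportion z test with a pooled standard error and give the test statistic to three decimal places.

z = 0.330

p̂₁ = 1154/1724 ≈ 0.66937, p̂₂ = 1073/1616 ≈ 0.66399.
Pooled p̂ = (1154+1073)/(1724+1616) = 2227/3340 = 0.66677.
SE = √(0.222189 × 0.00119886) = 0.01632.
z = (0.66937 − 0.66399)/0.01632 = 0.00538/0.01632 = 0.330.
p-value = P(Z < 0.330) ≈ 0.6294.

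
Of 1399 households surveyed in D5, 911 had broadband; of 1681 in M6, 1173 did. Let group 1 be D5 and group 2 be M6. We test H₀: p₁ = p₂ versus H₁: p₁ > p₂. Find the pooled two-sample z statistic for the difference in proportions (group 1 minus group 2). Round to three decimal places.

p̂₁ = 911/1399 = 0.65118, p̂₂ = 1173/1681 = 0.69780.
Pooled p̂ = (911+1173)/(1399+1681) = 2084/3080 = 0.67662.
SE = √(0.218804 × 0.00130968) = 0.01693.
z = (0.65118 − 0.69780)/0.01693 = -0.04662/0.01693 = -2.754.

z = -2.754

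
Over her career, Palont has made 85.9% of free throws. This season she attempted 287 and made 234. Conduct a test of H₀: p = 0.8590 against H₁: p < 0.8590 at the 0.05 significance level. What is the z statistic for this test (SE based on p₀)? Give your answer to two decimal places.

z = -2.13

p̂ = 234/287 = 0.8153.
Standard error under H₀: √(0.859×0.141/287) = 0.0205.
z = (0.8153 − 0.859)/0.0205 = -0.0437/0.0205 = -2.13.
p-value = P(Z < -2.126) ≈ 0.0168. With α = 0.05, reject H₀.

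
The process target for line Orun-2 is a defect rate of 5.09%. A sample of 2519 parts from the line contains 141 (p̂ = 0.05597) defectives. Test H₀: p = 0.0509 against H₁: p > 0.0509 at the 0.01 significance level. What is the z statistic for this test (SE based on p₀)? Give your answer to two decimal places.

z = 1.16

p̂ = 141/2519 = 0.0560.
Standard error under H₀: √(0.0509×0.9491/2519) = 0.0044.
z = (0.0560 − 0.0509)/0.0044 = 0.0051/0.0044 = 1.16.
p-value = P(Z > 1.159) ≈ 0.1233; since p > α = 0.01, fail to reject H₀.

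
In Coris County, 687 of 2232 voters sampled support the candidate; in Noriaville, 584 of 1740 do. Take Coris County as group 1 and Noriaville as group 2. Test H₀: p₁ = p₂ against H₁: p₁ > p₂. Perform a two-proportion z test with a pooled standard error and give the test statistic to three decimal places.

p̂₁ = 687/2232 ≈ 0.307796, p̂₂ = 584/1740 ≈ 0.335632.
Pooled p̂ = (687+584)/(2232+1740) = 1271/3972 = 0.319990.
SE = √(p̂(1−p̂)(1/n₁+1/n₂)) = √(0.319990·0.680010·0.00102274) = √(0.000222545) = 0.014918.
z = (0.307796 − 0.335632)/0.014918 = -0.027836/0.014918 = -1.866.
p-value = P(Z > -1.866) ≈ 0.9690.

z = -1.866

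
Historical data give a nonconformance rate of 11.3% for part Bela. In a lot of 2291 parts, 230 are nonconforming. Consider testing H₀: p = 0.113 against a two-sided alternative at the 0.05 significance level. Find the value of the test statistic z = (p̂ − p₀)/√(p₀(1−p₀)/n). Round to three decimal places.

p̂ = 230/2291 ≈ 0.100393.
SE = √(p₀(1−p₀)/n) = √(0.10023/2291) = 0.006614.
z = (0.100393 − 0.113)/0.006614 = -0.012607/0.006614 = -1.906.
p-value = 2·P(Z > 1.906) ≈ 0.0566; since p > α = 0.05, fail to reject H₀.

z = -1.906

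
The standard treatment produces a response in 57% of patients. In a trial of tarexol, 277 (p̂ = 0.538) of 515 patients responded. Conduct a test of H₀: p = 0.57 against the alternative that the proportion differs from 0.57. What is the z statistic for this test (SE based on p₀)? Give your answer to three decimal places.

p̂ = 277/515 = 0.53786.
SE = √(p₀(1−p₀)/n) = √(0.2451/515) = 0.02182.
z = (0.53786 − 0.57)/0.02182 = -0.03214/0.02182 = -1.473.
Two-sided p-value ≈ 2·Φ(−1.473) = 0.1407.

z = -1.473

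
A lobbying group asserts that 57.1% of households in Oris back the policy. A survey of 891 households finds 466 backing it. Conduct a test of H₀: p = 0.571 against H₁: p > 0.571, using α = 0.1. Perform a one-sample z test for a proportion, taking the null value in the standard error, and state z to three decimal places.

p̂ = 466/891 = 0.52301.
Standard error under H₀: √(0.571×0.429/891) = 0.01658.
z = (0.52301 − 0.571)/0.01658 = -0.04799/0.01658 = -2.894.
p-value = P(Z > -2.894) ≈ 0.9981. With α = 0.1, fail to reject H₀.

z = -2.894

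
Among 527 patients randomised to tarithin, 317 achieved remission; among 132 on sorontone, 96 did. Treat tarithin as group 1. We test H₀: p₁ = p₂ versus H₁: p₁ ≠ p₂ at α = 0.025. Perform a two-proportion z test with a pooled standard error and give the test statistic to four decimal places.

z = -2.6713

p̂₁ = 317/527 ≈ 0.601518, p̂₂ = 96/132 ≈ 0.727273.
Pooled p̂ = (317+96)/(527+132) = 413/659 = 0.626707.
SE = √(p̂(1−p̂)(1/n₁+1/n₂)) = √(0.626707·0.373293·0.00947329) = √(0.00221623) = 0.047077.
z = (0.601518 − 0.727273)/0.047077 = -0.125755/0.047077 = -2.6713.
Two-sided p-value ≈ 2·Φ(−2.671) = 0.0076. With α = 0.025, reject H₀.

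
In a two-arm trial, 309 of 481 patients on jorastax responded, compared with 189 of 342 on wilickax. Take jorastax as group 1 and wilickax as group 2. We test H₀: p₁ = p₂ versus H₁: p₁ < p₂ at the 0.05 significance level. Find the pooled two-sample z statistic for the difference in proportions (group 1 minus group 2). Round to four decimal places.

z = 2.5966

p̂₁ = 309/481 ≈ 0.642412, p̂₂ = 189/342 ≈ 0.552632.
Pooled p̂ = (309+189)/(481+342) = 498/823 = 0.605103.
SE = √(p̂(1−p̂)(1/n₁+1/n₂)) = √(0.605103·0.394897·0.00500298) = √(0.00119548) = 0.034576.
z = (0.642412 − 0.552632)/0.034576 = 0.089780/0.034576 = 2.5966.
p-value = P(Z < 2.597) ≈ 0.9953, so at α = 0.05 we fail to reject H₀.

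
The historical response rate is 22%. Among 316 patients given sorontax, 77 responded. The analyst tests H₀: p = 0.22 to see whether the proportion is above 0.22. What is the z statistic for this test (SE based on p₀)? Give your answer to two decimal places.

p̂ = 77/316 = 0.2437.
Standard error under H₀: √(0.22×0.78/316) = 0.0233.
z = (0.2437 − 0.22)/0.0233 = 0.0237/0.0233 = 1.02.
p-value = P(Z > 1.016) ≈ 0.1549.

z = 1.02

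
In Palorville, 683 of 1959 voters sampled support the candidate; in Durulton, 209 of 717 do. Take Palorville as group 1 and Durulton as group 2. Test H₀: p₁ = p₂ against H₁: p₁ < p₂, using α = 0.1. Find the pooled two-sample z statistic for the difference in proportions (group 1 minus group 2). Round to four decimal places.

p̂₁ = 683/1959 ≈ 0.348647, p̂₂ = 209/717 ≈ 0.291492.
Pooled p̂ = (683+209)/(1959+717) = 892/2676 = 0.333333.
SE = √(p̂(1−p̂)(1/n₁+1/n₂)) = √(0.333333·0.666667·0.00190516) = √(0.00042337) = 0.020576.
z = (0.348647 − 0.291492)/0.020576 = 0.057155/0.020576 = 2.7778.
p-value = P(Z < 2.778) ≈ 0.9973, so at α = 0.1 we fail to reject H₀.

z = 2.7778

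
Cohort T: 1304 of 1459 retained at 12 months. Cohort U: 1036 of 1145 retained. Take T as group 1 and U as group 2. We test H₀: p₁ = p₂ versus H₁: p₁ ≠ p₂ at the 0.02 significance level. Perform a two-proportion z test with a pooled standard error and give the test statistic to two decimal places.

z = -0.93

p̂₁ = 1304/1459 ≈ 0.89376, p̂₂ = 1036/1145 ≈ 0.90480.
Pooled p̂ = (1304+1036)/(1459+1145) = 2340/2604 = 0.89862.
SE = √(p̂(1−p̂)(1/n₁+1/n₂)) = √(0.89862·0.10138·0.00155876) = √(0.00014201) = 0.01192.
z = (0.89376 − 0.90480)/0.01192 = -0.01104/0.01192 = -0.93.
p-value = 2·P(Z > 0.926) ≈ 0.3542; since p > α = 0.02, fail to reject H₀.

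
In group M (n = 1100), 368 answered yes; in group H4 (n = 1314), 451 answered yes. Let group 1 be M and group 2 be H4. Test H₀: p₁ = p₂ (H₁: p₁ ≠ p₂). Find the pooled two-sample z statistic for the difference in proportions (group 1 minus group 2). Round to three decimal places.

z = -0.449

p̂₁ = 368/1100 = 0.33455, p̂₂ = 451/1314 = 0.34323.
Pooled p̂ = (368+451)/(1100+1314) = 819/2414 = 0.33927.
SE = √(0.224166 × 0.00167013) = 0.01935.
z = (0.33455 − 0.34323)/0.01935 = -0.00868/0.01935 = -0.449.
p-value = 2·P(Z > 0.449) ≈ 0.6537.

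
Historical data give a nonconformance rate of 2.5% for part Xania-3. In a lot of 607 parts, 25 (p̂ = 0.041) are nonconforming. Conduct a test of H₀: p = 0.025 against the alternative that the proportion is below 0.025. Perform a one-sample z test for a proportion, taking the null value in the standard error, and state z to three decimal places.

p̂ = 25/607 = 0.04119.
Standard error under H₀: √(0.025×0.975/607) = 0.00634.
z = (0.04119 − 0.025)/0.00634 = 0.01619/0.00634 = 2.554.

z = 2.554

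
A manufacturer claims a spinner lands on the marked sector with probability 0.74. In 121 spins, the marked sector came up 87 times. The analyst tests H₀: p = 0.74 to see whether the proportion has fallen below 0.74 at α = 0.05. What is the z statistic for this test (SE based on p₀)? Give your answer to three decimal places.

p̂ = 87/121 ≈ 0.71901.
Standard error under H₀: √(0.74×0.26/121) = 0.03988.
z = (0.71901 − 0.74)/0.03988 = -0.02099/0.03988 = -0.526.
p-value = P(Z < -0.526) ≈ 0.2993. With α = 0.05, fail to reject H₀.

z = -0.526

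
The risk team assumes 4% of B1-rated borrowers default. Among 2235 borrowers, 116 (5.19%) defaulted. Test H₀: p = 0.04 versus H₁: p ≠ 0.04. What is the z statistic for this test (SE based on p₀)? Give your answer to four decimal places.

z = 2.8713

p̂ = 116/2235 ≈ 0.0519016.
Standard error under H₀: √(0.04×0.96/2235) = 0.0041450.
z = (0.0519016 − 0.04)/0.0041450 = 0.0119016/0.0041450 = 2.8713.
p-value = 2·P(Z > 2.871) ≈ 0.0041.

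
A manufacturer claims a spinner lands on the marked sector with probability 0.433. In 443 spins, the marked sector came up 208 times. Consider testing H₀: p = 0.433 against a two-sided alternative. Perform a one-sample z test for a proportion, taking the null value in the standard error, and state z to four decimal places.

z = 1.5516

p̂ = 208/443 = 0.469526.
Standard error under H₀: √(0.433×0.567/443) = 0.023541.
z = (0.469526 − 0.433)/0.023541 = 0.036526/0.023541 = 1.5516.
Two-sided p-value ≈ 2·Φ(−1.552) = 0.1208.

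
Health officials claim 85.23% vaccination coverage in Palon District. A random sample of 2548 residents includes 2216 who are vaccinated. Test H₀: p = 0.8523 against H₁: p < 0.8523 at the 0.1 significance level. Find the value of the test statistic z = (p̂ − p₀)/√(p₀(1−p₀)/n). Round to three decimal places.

p̂ = 2216/2548 = 0.869702.
SE = √(p₀(1−p₀)/n) = √(0.12588/2548) = 0.007029.
z = (0.869702 − 0.8523)/0.007029 = 0.017402/0.007029 = 2.476.
p-value = P(Z < 2.476) ≈ 0.9934. With α = 0.1, fail to reject H₀.

z = 2.476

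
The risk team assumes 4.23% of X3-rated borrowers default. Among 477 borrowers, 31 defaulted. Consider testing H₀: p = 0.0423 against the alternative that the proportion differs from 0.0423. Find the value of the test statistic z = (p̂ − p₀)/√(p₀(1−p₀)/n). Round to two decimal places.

p̂ = 31/477 = 0.06499.
SE = √(p₀(1−p₀)/n) = √(0.040511/477) = 0.00922.
z = (0.06499 − 0.0423)/0.00922 = 0.02269/0.00922 = 2.46.

z = 2.46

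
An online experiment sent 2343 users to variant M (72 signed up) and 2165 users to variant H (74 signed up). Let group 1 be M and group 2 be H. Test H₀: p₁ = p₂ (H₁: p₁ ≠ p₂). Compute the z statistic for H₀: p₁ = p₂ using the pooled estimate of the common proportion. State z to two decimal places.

z = -0.65

p̂₁ = 72/2343 = 0.03073, p̂₂ = 74/2165 = 0.03418.
Pooled p̂ = (72+74)/(2343+2165) = 146/4508 = 0.03239.
SE = √(p̂(1−p̂)(1/n₁+1/n₂)) = √(0.03239·0.96761·0.000888697) = √(2.785e-05) = 0.00528.
z = (0.03073 − 0.03418)/0.00528 = -0.00345/0.00528 = -0.65.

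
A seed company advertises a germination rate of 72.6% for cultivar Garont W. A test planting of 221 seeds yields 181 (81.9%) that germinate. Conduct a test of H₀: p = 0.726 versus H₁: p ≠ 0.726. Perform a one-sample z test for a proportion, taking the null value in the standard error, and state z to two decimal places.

z = 3.10

p̂ = 181/221 = 0.8190.
Under H₀, SE = √(0.726·0.274/221) = √(0.000900109) = 0.0300.
z = (0.8190 − 0.726)/0.0300 = 0.0930/0.0300 = 3.10.
p-value = 2·P(Z > 3.100) ≈ 0.0019.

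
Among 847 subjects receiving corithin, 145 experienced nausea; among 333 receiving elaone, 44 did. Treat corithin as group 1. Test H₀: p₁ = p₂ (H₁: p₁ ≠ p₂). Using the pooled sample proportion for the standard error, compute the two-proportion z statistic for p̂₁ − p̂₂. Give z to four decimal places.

p̂₁ = 145/847 = 0.171192, p̂₂ = 44/333 = 0.132132.
Pooled p̂ = (145+44)/(847+333) = 189/1180 = 0.160169.
SE = √(0.134515 × 0.00418364) = 0.023723.
z = (0.171192 − 0.132132)/0.023723 = 0.039060/0.023723 = 1.6465.

z = 1.6465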